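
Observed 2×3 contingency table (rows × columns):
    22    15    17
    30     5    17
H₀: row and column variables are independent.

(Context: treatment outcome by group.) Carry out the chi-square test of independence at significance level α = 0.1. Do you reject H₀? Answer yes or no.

Row totals [54, 52], col totals [52, 20, 34], n=106
χ² = (22−26.49)²/26.49 + (15−10.19)²/10.19 + (17−17.32)²/17.32 + (30−25.51)²/25.51 + (5−9.81)²/9.81 + (17−16.68)²/16.68 = 6.1952
df = 2
p-value (upper-tail) = 0.04516
At α=0.1: p < α → reject H₀

reject H₀: yes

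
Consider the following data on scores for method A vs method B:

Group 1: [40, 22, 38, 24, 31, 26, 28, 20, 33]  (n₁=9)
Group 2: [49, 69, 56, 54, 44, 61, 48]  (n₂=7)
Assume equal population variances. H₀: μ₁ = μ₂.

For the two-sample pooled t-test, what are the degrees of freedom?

df = n₁ + n₂ − 2 = 9 + 7 − 2 = 14

degrees of freedom = 14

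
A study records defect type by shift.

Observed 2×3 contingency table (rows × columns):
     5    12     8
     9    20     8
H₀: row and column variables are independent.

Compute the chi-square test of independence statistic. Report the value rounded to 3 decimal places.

Row totals [25, 37], col totals [14, 32, 16], n=62
χ² = (5−5.65)²/5.65 + (12−12.90)²/12.90 + (8−6.45)²/6.45 + (9−8.35)²/8.35 + (20−19.10)²/19.10 + (8−9.55)²/9.55 = 0.8522
df = 2

test statistic = 0.852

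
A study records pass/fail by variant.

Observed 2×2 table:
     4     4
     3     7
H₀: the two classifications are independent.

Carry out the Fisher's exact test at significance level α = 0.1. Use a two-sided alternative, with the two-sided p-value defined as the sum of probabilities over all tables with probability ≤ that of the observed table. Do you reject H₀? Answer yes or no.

Margins: r₁=8, r₂=10, c₁=7, c₂=11, n=18
p_obs = C(8,4)·C(10,3)/C(18,7); sum pmf over tables with pmf ≤ p_obs
p-value (two-sided) = 0.63047
At α=0.1: p ≥ α → fail to reject H₀

reject H₀: no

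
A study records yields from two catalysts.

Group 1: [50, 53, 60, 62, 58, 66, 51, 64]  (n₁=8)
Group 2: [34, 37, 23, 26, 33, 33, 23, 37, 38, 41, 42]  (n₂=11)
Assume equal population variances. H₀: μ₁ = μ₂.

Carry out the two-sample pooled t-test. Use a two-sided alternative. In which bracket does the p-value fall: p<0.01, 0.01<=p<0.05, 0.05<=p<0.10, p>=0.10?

p-value bracket: p<0.01

x̄₁=58.000, s₁=6.071, n₁=8
x̄₂=33.364, s₂=6.712, n₂=11
s_p² = [7·6.071² + 10·6.712²]/17 = 41.6791
SE = √(s_p²·(1/8+1/11)) = 2.9998
t = (58.000−33.364)/2.9998 = 8.2126
df = 17
p-value (two-sided) = 0.00000
→ bracket: p<0.01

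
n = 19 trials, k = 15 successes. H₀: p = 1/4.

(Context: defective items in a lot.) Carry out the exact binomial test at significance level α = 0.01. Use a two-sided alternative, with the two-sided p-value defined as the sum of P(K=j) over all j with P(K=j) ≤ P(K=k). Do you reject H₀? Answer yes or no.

reject H₀: yes

Exact binomial: n=19, k=15, p₀=1/4=0.2500
P(X=j) = C(n,j)·p₀^j·(1−p₀)^(n−j); p = Σ P(X=j) over j with P(X=j) ≤ P(X=15)
p-value (two-sided) = 0.00000
At α=0.01: p < α → reject H₀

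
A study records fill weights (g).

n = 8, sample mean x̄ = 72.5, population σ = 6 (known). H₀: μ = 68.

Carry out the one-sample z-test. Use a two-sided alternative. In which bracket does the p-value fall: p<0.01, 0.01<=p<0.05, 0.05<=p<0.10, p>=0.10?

SE = σ/√n = 6/√8 = 2.1213
z = (x̄−μ₀)/SE = (72.5−68)/2.1213 = 2.1213
p-value (two-sided) = 0.03389
→ bracket: 0.01<=p<0.05

p-value bracket: 0.01<=p<0.05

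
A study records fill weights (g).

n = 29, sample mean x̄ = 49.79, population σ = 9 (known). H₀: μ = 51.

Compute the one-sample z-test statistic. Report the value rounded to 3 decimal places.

SE = σ/√n = 9/√29 = 1.6713
z = (x̄−μ₀)/SE = (49.79−51)/1.6713 = -0.7240

test statistic = -0.724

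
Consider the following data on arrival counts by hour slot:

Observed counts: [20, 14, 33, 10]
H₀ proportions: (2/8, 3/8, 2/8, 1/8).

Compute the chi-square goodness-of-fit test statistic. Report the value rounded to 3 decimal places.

test statistic = 17.528

n = 77; E_i = n·p_i = [19.25, 28.88, 19.25, 9.62]
χ² = (20−19.25)²/19.25 + (14−28.88)²/28.88 + (33−19.25)²/19.25 + (10−9.62)²/9.62 = 17.5281
df = 3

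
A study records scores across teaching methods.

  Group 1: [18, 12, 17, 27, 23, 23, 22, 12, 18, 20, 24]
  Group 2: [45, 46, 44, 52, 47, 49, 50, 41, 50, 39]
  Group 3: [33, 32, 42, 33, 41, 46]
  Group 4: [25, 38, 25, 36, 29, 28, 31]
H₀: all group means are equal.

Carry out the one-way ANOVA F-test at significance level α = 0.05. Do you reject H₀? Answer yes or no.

Group means [19.64, 46.30, 37.83, 30.29], grand mean 32.882
SSB = Σnᵢ(x̄ᵢ−x̄)² = 3924.622; SSW = ΣΣ(x−x̄ᵢ)² = 716.907
MSB = 3924.622/3 = 1308.2074; MSW = 716.907/30 = 23.8969
F = MSB/MSW = 54.7438
df = (3, 30)
p-value (upper-tail) = 0.00000
At α=0.05: p < α → reject H₀

reject H₀: yes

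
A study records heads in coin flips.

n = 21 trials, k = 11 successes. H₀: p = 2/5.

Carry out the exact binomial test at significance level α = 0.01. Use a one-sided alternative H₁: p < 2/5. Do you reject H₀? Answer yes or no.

reject H₀: no

Exact binomial: n=21, k=11, p₀=2/5=0.4000
P(X≤11) from Σ C(n,i)·p₀^i·(1−p₀)^(n−i)
p-value (one-sided, H₁ less) = 0.91508
At α=0.01: p ≥ α → fail to reject H₀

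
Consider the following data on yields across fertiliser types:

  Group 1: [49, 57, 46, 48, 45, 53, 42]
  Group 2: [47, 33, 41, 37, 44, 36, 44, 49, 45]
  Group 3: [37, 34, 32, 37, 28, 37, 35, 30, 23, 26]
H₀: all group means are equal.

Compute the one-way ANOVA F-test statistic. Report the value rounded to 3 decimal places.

Group means [48.57, 41.78, 31.90], grand mean 39.808
SSB = Σnᵢ(x̄ᵢ−x̄)² = 1197.869; SSW = ΣΣ(x−x̄ᵢ)² = 612.170
MSB = 1197.869/2 = 598.9343; MSW = 612.170/23 = 26.6161
F = MSB/MSW = 22.5027
df = (2, 23)

test statistic = 22.503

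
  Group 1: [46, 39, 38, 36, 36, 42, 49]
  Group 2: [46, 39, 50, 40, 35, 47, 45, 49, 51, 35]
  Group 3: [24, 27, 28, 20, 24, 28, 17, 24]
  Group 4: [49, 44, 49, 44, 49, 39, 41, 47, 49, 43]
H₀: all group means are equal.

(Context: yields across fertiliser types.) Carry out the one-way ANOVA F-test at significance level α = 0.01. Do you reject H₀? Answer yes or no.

Group means [40.86, 43.70, 24.00, 45.40], grand mean 39.114
SSB = Σnᵢ(x̄ᵢ−x̄)² = 2454.186; SSW = ΣΣ(x−x̄ᵢ)² = 709.357
MSB = 2454.186/3 = 818.0619; MSW = 709.357/31 = 22.8825
F = MSB/MSW = 35.7506
df = (3, 31)
p-value (upper-tail) = 0.00000
At α=0.01: p < α → reject H₀

reject H₀: yes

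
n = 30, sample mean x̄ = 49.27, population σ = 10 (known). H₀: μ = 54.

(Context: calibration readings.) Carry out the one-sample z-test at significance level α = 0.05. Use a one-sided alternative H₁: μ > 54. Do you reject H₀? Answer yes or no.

reject H₀: no

SE = σ/√n = 10/√30 = 1.8257
z = (x̄−μ₀)/SE = (49.27−54)/1.8257 = -2.5907
p-value (one-sided, H₁ greater) = 0.99521
At α=0.05: p ≥ α → fail to reject H₀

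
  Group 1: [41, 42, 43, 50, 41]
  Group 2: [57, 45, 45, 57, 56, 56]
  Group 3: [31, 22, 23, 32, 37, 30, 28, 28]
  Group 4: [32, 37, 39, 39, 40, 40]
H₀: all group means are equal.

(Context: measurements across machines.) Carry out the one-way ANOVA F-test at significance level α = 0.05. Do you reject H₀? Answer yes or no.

reject H₀: yes

Group means [43.40, 52.67, 28.88, 37.83], grand mean 39.640
SSB = Σnᵢ(x̄ᵢ−x̄)² = 2035.518; SSW = ΣΣ(x−x̄ᵢ)² = 446.242
MSB = 2035.518/3 = 678.5061; MSW = 446.242/21 = 21.2496
F = MSB/MSW = 31.9303
df = (3, 21)
p-value (upper-tail) = 0.00000
At α=0.05: p < α → reject H₀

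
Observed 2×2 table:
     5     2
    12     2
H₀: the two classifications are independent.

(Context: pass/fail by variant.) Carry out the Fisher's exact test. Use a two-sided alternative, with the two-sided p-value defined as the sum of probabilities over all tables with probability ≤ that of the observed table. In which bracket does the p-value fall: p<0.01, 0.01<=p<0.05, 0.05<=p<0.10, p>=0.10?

Margins: r₁=7, r₂=14, c₁=17, c₂=4, n=21
p_obs = C(7,5)·C(14,12)/C(21,17); sum pmf over tables with pmf ≤ p_obs
p-value (two-sided) = 0.57427
→ bracket: p>=0.10

p-value bracket: p>=0.10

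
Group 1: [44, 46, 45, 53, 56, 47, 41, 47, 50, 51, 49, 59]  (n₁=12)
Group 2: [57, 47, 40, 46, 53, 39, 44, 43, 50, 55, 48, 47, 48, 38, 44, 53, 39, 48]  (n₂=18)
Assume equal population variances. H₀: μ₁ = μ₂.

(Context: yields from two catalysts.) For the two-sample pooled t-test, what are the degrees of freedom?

df = n₁ + n₂ − 2 = 12 + 18 − 2 = 28

degrees of freedom = 28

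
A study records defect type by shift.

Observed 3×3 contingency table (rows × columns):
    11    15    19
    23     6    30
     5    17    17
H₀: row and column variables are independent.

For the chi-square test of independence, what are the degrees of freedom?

degrees of freedom = 4

df = (r−1)(c−1) = (3−1)·(3−1) = 4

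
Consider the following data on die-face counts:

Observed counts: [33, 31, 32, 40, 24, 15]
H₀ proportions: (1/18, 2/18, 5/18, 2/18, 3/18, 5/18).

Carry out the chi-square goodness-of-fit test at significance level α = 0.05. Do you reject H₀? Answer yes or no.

reject H₀: yes

n = 175; E_i = n·p_i = [9.72, 19.44, 48.61, 19.44, 29.17, 48.61]
χ² = (33−9.72)²/9.72 + (31−19.44)²/19.44 + (32−48.61)²/48.61 + (40−19.44)²/19.44 + (24−29.17)²/29.17 + (15−48.61)²/48.61 = 114.1623
df = 5
p-value (upper-tail) = 0.00000
At α=0.05: p < α → reject H₀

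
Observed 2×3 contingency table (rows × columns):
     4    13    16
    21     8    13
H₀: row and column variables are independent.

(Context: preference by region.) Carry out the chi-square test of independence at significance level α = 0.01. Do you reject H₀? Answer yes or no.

reject H₀: yes

Row totals [33, 42], col totals [25, 21, 29], n=75
χ² = (4−11.00)²/11.00 + (13−9.24)²/9.24 + (16−12.76)²/12.76 + (21−14.00)²/14.00 + (8−11.76)²/11.76 + (13−16.24)²/16.24 = 12.1559
df = 2
p-value (upper-tail) = 0.00229
At α=0.01: p < α → reject H₀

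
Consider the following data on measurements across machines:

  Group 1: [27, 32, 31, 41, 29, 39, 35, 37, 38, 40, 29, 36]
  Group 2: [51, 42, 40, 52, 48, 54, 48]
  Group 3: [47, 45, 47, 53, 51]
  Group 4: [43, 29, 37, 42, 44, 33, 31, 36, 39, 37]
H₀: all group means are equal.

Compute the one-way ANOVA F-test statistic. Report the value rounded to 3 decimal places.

Group means [34.50, 47.86, 48.60, 37.10], grand mean 40.088
SSB = Σnᵢ(x̄ᵢ−x̄)² = 1248.778; SSW = ΣΣ(x−x̄ᵢ)² = 683.957
MSB = 1248.778/3 = 416.2594; MSW = 683.957/30 = 22.7986
F = MSB/MSW = 18.2581
df = (3, 30)

test statistic = 18.258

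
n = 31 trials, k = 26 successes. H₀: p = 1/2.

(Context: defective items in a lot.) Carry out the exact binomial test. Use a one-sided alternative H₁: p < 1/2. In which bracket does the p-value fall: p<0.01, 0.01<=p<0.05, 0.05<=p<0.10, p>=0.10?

Exact binomial: n=31, k=26, p₀=1/2=0.5000
P(X≤26) from Σ C(n,i)·p₀^i·(1−p₀)^(n−i)
p-value (one-sided, H₁ less) = 0.99998
→ bracket: p>=0.10

p-value bracket: p>=0.10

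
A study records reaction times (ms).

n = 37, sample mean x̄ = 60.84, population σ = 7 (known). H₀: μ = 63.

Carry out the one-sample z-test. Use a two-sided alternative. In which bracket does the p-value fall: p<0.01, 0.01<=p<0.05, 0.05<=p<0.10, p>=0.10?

SE = σ/√n = 7/√37 = 1.1508
z = (x̄−μ₀)/SE = (60.84−63)/1.1508 = -1.8770
p-value (two-sided) = 0.06052
→ bracket: 0.05<=p<0.10

p-value bracket: 0.05<=p<0.10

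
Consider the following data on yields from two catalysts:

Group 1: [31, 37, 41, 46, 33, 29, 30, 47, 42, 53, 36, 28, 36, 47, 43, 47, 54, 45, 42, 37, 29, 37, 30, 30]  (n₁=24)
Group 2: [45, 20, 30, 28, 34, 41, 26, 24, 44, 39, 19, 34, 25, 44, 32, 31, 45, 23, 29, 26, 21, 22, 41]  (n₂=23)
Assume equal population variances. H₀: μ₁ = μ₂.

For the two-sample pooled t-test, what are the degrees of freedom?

df = n₁ + n₂ − 2 = 24 + 23 − 2 = 45

degrees of freedom = 45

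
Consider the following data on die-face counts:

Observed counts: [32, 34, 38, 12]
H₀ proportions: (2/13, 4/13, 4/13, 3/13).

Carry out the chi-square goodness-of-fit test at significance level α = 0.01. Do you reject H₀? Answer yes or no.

n = 116; E_i = n·p_i = [17.85, 35.69, 35.69, 26.77]
χ² = (32−17.85)²/17.85 + (34−35.69)²/35.69 + (38−35.69)²/35.69 + (12−26.77)²/26.77 = 19.6034
df = 3
p-value (upper-tail) = 0.00021
At α=0.01: p < α → reject H₀

reject H₀: yes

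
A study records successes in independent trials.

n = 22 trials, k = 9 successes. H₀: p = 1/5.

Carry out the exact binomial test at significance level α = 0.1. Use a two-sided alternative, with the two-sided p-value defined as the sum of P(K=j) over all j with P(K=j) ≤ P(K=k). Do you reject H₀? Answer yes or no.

Exact binomial: n=22, k=9, p₀=1/5=0.2000
P(X=j) = C(n,j)·p₀^j·(1−p₀)^(n−j); p = Σ P(X=j) over j with P(X=j) ≤ P(X=9)
p-value (two-sided) = 0.02752
At α=0.1: p < α → reject H₀

reject H₀: yes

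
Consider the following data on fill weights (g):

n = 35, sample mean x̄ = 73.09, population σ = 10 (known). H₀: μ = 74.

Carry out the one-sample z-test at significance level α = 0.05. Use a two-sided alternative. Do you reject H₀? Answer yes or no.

reject H₀: no

SE = σ/√n = 10/√35 = 1.6903
z = (x̄−μ₀)/SE = (73.09−74)/1.6903 = -0.5384
p-value (two-sided) = 0.59033
At α=0.05: p ≥ α → fail to reject H₀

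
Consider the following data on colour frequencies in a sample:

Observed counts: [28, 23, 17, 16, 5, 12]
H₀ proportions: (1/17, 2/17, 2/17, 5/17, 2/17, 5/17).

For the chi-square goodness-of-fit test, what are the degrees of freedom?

df = k − 1 = 6 − 1 = 5

degrees of freedom = 5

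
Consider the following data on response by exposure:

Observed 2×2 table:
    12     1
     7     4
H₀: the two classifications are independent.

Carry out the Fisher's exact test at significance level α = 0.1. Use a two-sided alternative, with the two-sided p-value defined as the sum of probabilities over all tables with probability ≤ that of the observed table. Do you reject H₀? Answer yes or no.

Margins: r₁=13, r₂=11, c₁=19, c₂=5, n=24
p_obs = C(13,12)·C(11,7)/C(24,19); sum pmf over tables with pmf ≤ p_obs
p-value (two-sided) = 0.14208
At α=0.1: p ≥ α → fail to reject H₀

reject H₀: no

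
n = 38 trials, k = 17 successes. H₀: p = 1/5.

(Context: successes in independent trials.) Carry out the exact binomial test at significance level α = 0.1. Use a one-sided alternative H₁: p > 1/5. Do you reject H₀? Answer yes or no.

reject H₀: yes

Exact binomial: n=38, k=17, p₀=1/5=0.2000
P(X≥17) from Σ C(n,i)·p₀^i·(1−p₀)^(n−i)
p-value (one-sided, H₁ greater) = 0.00048
At α=0.1: p < α → reject H₀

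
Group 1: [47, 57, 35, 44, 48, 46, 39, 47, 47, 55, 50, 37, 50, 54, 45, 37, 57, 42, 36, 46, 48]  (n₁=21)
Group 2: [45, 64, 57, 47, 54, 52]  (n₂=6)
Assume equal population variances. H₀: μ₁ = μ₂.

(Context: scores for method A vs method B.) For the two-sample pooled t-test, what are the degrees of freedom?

degrees of freedom = 25

df = n₁ + n₂ − 2 = 21 + 6 − 2 = 25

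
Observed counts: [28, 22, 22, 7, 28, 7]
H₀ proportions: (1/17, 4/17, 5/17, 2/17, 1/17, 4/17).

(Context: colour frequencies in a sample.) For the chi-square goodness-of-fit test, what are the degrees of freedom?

degrees of freedom = 5

df = k − 1 = 6 − 1 = 5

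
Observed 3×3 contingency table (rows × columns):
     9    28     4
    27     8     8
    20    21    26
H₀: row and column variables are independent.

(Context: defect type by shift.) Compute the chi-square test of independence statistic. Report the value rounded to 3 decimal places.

test statistic = 35.733

Row totals [41, 43, 67], col totals [56, 57, 38], n=151
χ² = (9−15.21)²/15.21 + (28−15.48)²/15.48 + (4−10.32)²/10.32 + (27−15.95)²/15.95 + (8−16.23)²/16.23 + (8−10.82)²/10.82 + (20−24.85)²/24.85 + (21−25.29)²/25.29 + (26−16.86)²/16.86 = 35.7328
df = 4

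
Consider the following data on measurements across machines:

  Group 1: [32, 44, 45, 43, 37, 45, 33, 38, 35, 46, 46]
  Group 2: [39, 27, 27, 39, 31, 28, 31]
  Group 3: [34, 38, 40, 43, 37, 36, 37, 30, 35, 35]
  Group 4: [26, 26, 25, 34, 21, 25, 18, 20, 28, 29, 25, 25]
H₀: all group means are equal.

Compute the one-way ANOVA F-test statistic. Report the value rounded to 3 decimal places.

Group means [40.36, 31.71, 36.50, 25.17], grand mean 33.325
SSB = Σnᵢ(x̄ᵢ−x̄)² = 1462.634; SSW = ΣΣ(x−x̄ᵢ)² = 770.141
MSB = 1462.634/3 = 487.5448; MSW = 770.141/36 = 21.3928
F = MSB/MSW = 22.7901
df = (3, 36)

test statistic = 22.790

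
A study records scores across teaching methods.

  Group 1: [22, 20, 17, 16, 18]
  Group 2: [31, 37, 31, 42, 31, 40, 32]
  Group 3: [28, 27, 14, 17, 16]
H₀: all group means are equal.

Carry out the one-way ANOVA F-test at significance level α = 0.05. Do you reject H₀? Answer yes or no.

Group means [18.60, 34.86, 20.40], grand mean 25.824
SSB = Σnᵢ(x̄ᵢ−x̄)² = 979.213; SSW = ΣΣ(x−x̄ᵢ)² = 331.257
MSB = 979.213/2 = 489.6067; MSW = 331.257/14 = 23.6612
F = MSB/MSW = 20.6924
df = (2, 14)
p-value (upper-tail) = 0.00007
At α=0.05: p < α → reject H₀

reject H₀: yes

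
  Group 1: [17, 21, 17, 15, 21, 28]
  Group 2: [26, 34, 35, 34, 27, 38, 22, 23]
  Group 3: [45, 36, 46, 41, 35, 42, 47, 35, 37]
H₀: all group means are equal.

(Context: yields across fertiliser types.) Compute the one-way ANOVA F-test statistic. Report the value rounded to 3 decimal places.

Group means [19.83, 29.88, 40.44], grand mean 31.391
SSB = Σnᵢ(x̄ᵢ−x̄)² = 1557.548; SSW = ΣΣ(x−x̄ᵢ)² = 555.931
MSB = 1557.548/2 = 778.7739; MSW = 555.931/20 = 27.7965
F = MSB/MSW = 28.0169
df = (2, 20)

test statistic = 28.017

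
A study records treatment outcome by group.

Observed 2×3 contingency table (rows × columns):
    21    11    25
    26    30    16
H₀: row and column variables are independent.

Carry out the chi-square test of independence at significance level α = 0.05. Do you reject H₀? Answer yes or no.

reject H₀: yes

Row totals [57, 72], col totals [47, 41, 41], n=129
χ² = (21−20.77)²/20.77 + (11−18.12)²/18.12 + (25−18.12)²/18.12 + (26−26.23)²/26.23 + (30−22.88)²/22.88 + (16−22.88)²/22.88 = 9.6994
df = 2
p-value (upper-tail) = 0.00783
At α=0.05: p < α → reject H₀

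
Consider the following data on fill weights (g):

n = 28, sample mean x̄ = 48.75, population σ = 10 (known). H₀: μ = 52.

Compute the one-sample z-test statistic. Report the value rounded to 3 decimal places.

test statistic = -1.720

SE = σ/√n = 10/√28 = 1.8898
z = (x̄−μ₀)/SE = (48.75−52)/1.8898 = -1.7197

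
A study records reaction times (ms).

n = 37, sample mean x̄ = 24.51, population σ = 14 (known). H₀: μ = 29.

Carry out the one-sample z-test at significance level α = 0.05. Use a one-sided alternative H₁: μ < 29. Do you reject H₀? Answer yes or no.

reject H₀: yes

SE = σ/√n = 14/√37 = 2.3016
z = (x̄−μ₀)/SE = (24.51−29)/2.3016 = -1.9508
p-value (one-sided, H₁ less) = 0.02554
At α=0.05: p < α → reject H₀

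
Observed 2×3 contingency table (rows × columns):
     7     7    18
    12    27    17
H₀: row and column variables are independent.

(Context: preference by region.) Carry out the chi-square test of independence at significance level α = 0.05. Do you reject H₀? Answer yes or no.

reject H₀: yes

Row totals [32, 56], col totals [19, 34, 35], n=88
χ² = (7−6.91)²/6.91 + (7−12.36)²/12.36 + (18−12.73)²/12.73 + (12−12.09)²/12.09 + (27−21.64)²/21.64 + (17−22.27)²/22.27 = 7.0910
df = 2
p-value (upper-tail) = 0.02885
At α=0.05: p < α → reject H₀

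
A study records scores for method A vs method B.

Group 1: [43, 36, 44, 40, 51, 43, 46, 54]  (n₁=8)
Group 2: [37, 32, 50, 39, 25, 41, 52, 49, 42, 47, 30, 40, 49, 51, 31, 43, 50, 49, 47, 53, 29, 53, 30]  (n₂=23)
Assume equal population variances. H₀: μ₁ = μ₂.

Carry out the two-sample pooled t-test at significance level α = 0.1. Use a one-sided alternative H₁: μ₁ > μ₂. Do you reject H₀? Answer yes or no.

reject H₀: no

x̄₁=44.625, s₁=5.755, n₁=8
x̄₂=42.130, s₂=8.931, n₂=23
s_p² = [7·5.755² + 22·8.931²]/29 = 68.4994
SE = √(s_p²·(1/8+1/23)) = 3.3972
t = (44.625−42.130)/3.3972 = 0.7343
df = 29
p-value (one-sided, H₁ greater) = 0.23433
At α=0.1: p ≥ α → fail to reject H₀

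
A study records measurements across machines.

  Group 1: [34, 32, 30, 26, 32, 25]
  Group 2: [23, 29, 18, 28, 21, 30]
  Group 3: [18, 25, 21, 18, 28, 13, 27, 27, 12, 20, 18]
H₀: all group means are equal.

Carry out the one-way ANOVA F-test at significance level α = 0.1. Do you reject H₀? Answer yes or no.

Group means [29.83, 24.83, 20.64], grand mean 24.130
SSB = Σnᵢ(x̄ᵢ−x̄)² = 332.397; SSW = ΣΣ(x−x̄ᵢ)² = 492.212
MSB = 332.397/2 = 166.1983; MSW = 492.212/20 = 24.6106
F = MSB/MSW = 6.7531
df = (2, 20)
p-value (upper-tail) = 0.00574
At α=0.1: p < α → reject H₀

reject H₀: yes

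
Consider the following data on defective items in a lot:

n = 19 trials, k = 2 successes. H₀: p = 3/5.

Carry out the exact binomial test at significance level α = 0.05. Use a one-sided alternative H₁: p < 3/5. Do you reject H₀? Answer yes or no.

Exact binomial: n=19, k=2, p₀=3/5=0.6000
P(X≤2) from Σ C(n,i)·p₀^i·(1−p₀)^(n−i)
p-value (one-sided, H₁ less) = 0.00001
At α=0.05: p < α → reject H₀

reject H₀: yes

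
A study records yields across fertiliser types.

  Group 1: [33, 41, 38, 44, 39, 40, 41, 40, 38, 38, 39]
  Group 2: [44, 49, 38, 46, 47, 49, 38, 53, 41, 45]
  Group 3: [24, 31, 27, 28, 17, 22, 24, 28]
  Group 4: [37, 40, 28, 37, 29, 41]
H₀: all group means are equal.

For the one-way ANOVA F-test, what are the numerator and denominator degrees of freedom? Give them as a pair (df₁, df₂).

k = 4 groups, N = 35 total
df = (k−1, N−k) = (4−1, 35−4) = (3, 31)

degrees of freedom = [3, 31]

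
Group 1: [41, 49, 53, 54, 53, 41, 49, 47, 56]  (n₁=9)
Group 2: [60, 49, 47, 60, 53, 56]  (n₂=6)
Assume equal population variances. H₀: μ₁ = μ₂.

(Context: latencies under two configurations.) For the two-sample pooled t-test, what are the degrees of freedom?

degrees of freedom = 13

df = n₁ + n₂ − 2 = 9 + 6 − 2 = 13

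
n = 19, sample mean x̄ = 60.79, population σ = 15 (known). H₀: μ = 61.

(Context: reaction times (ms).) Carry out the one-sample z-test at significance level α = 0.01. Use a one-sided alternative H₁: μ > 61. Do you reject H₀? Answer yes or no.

SE = σ/√n = 15/√19 = 3.4412
z = (x̄−μ₀)/SE = (60.79−61)/3.4412 = -0.0610
p-value (one-sided, H₁ greater) = 0.52433
At α=0.01: p ≥ α → fail to reject H₀

reject H₀: no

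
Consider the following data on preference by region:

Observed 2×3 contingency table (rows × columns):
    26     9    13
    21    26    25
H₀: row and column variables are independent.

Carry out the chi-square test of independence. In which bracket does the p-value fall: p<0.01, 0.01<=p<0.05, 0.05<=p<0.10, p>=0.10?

p-value bracket: 0.01<=p<0.05

Row totals [48, 72], col totals [47, 35, 38], n=120
χ² = (26−18.80)²/18.80 + (9−14.00)²/14.00 + (13−15.20)²/15.20 + (21−28.20)²/28.20 + (26−21.00)²/21.00 + (25−22.80)²/22.80 = 8.1026
df = 2
p-value (upper-tail) = 0.01740
→ bracket: 0.01<=p<0.05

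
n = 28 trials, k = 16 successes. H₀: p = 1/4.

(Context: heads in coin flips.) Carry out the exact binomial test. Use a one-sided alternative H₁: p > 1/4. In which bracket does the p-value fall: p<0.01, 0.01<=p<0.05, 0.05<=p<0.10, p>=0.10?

Exact binomial: n=28, k=16, p₀=1/4=0.2500
P(X≥16) from Σ C(n,i)·p₀^i·(1−p₀)^(n−i)
p-value (one-sided, H₁ greater) = 0.00029
→ bracket: p<0.01

p-value bracket: p<0.01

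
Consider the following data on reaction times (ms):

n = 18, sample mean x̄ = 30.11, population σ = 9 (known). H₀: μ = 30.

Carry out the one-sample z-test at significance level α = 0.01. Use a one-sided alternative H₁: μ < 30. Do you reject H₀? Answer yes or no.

SE = σ/√n = 9/√18 = 2.1213
z = (x̄−μ₀)/SE = (30.11−30)/2.1213 = 0.0519
p-value (one-sided, H₁ less) = 0.52068
At α=0.01: p ≥ α → fail to reject H₀

reject H₀: no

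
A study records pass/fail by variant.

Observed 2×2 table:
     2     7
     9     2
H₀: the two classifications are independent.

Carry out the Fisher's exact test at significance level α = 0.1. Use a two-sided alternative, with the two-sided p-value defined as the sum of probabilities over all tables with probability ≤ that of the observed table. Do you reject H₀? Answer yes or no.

reject H₀: yes

Margins: r₁=9, r₂=11, c₁=11, c₂=9, n=20
p_obs = C(9,2)·C(11,9)/C(20,11); sum pmf over tables with pmf ≤ p_obs
p-value (two-sided) = 0.02155
At α=0.1: p < α → reject H₀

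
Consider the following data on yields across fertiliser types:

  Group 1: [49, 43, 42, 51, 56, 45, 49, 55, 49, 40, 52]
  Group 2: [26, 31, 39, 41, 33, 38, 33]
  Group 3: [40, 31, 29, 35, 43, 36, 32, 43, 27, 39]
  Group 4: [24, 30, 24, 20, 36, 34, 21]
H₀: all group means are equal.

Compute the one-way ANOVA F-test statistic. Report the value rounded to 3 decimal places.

Group means [48.27, 34.43, 35.50, 27.00], grand mean 37.600
SSB = Σnᵢ(x̄ᵢ−x̄)² = 2154.004; SSW = ΣΣ(x−x̄ᵢ)² = 972.396
MSB = 2154.004/3 = 718.0013; MSW = 972.396/31 = 31.3676
F = MSB/MSW = 22.8899
df = (3, 31)

test statistic = 22.890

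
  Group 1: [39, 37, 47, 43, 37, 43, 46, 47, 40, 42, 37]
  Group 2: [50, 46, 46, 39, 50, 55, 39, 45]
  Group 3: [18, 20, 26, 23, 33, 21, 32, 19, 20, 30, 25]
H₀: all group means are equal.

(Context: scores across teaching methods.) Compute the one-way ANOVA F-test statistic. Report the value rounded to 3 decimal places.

Group means [41.64, 46.25, 24.27], grand mean 36.500
SSB = Σnᵢ(x̄ᵢ−x̄)² = 2695.273; SSW = ΣΣ(x−x̄ᵢ)² = 654.227
MSB = 2695.273/2 = 1347.6364; MSW = 654.227/27 = 24.2306
F = MSB/MSW = 55.6170
df = (2, 27)

test statistic = 55.617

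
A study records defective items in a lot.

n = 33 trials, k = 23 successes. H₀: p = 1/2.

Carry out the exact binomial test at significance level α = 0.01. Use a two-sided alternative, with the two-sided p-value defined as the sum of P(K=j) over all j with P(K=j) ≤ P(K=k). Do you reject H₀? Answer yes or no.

Exact binomial: n=33, k=23, p₀=1/2=0.5000
P(X=j) = C(n,j)·p₀^j·(1−p₀)^(n−j); p = Σ P(X=j) over j with P(X=j) ≤ P(X=23)
p-value (two-sided) = 0.03508
At α=0.01: p ≥ α → fail to reject H₀

reject H₀: no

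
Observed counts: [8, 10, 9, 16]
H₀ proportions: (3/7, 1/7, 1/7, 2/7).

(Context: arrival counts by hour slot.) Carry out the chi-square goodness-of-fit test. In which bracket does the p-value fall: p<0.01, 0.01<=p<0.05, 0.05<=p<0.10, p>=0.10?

p-value bracket: 0.01<=p<0.05

n = 43; E_i = n·p_i = [18.43, 6.14, 6.14, 12.29]
χ² = (8−18.43)²/18.43 + (10−6.14)²/6.14 + (9−6.14)²/6.14 + (16−12.29)²/12.29 = 10.7752
df = 3
p-value (upper-tail) = 0.01301
→ bracket: 0.01<=p<0.05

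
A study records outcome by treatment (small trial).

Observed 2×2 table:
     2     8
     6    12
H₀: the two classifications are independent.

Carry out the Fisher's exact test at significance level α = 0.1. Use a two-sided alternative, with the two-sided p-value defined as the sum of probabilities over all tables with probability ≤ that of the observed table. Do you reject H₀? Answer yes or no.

reject H₀: no

Margins: r₁=10, r₂=18, c₁=8, c₂=20, n=28
p_obs = C(10,2)·C(18,6)/C(28,8); sum pmf over tables with pmf ≤ p_obs
p-value (two-sided) = 0.66920
At α=0.1: p ≥ α → fail to reject H₀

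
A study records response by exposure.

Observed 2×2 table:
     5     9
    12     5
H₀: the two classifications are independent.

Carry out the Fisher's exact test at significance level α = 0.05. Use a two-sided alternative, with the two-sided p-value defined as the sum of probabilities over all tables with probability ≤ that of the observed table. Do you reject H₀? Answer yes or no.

reject H₀: no

Margins: r₁=14, r₂=17, c₁=17, c₂=14, n=31
p_obs = C(14,5)·C(17,12)/C(31,17); sum pmf over tables with pmf ≤ p_obs
p-value (two-sided) = 0.07592
At α=0.05: p ≥ α → fail to reject H₀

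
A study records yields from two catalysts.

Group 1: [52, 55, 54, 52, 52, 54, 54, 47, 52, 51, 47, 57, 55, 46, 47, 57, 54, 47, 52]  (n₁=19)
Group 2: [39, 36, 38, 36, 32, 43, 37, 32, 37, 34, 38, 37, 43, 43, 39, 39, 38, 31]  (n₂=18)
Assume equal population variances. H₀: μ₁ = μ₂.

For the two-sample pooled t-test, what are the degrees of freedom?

df = n₁ + n₂ − 2 = 19 + 18 − 2 = 35

degrees of freedom = 35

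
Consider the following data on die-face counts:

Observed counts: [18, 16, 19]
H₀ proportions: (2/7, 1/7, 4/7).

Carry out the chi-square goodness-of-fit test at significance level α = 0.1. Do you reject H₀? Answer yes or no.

reject H₀: yes

n = 53; E_i = n·p_i = [15.14, 7.57, 30.29]
χ² = (18−15.14)²/15.14 + (16−7.57)²/7.57 + (19−30.29)²/30.29 = 14.1274
df = 2
p-value (upper-tail) = 0.00086
At α=0.1: p < α → reject H₀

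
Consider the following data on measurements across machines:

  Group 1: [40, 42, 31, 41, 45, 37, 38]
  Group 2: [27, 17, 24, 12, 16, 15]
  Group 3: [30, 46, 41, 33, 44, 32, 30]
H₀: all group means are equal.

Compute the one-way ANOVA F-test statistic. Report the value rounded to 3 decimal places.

test statistic = 23.894

Group means [39.14, 18.50, 36.57], grand mean 32.050
SSB = Σnᵢ(x̄ᵢ−x̄)² = 1596.879; SSW = ΣΣ(x−x̄ᵢ)² = 568.071
MSB = 1596.879/2 = 798.4393; MSW = 568.071/17 = 33.4160
F = MSB/MSW = 23.8939
df = (2, 17)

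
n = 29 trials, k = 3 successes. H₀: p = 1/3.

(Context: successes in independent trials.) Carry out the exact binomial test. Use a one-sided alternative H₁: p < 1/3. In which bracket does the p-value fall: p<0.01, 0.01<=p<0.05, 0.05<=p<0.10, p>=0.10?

Exact binomial: n=29, k=3, p₀=1/3=0.3333
P(X≤3) from Σ C(n,i)·p₀^i·(1−p₀)^(n−i)
p-value (one-sided, H₁ less) = 0.00449
→ bracket: p<0.01

p-value bracket: p<0.01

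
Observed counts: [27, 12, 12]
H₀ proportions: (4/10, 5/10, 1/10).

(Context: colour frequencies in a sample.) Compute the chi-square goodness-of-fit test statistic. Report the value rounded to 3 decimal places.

test statistic = 18.618

n = 51; E_i = n·p_i = [20.40, 25.50, 5.10]
χ² = (27−20.40)²/20.40 + (12−25.50)²/25.50 + (12−5.10)²/5.10 = 18.6176
df = 2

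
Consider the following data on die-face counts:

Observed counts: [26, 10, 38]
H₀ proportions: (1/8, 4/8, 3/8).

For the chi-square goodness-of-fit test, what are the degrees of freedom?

degrees of freedom = 2

df = k − 1 = 3 − 1 = 2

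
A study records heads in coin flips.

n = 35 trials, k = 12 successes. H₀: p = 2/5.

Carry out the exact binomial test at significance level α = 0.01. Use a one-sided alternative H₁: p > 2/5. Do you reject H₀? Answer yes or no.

Exact binomial: n=35, k=12, p₀=2/5=0.4000
P(X≥12) from Σ C(n,i)·p₀^i·(1−p₀)^(n−i)
p-value (one-sided, H₁ greater) = 0.80483
At α=0.01: p ≥ α → fail to reject H₀

reject H₀: no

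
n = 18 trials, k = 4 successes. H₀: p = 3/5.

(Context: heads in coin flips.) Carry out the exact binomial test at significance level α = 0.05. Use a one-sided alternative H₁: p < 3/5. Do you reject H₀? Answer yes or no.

Exact binomial: n=18, k=4, p₀=3/5=0.6000
P(X≤4) from Σ C(n,i)·p₀^i·(1−p₀)^(n−i)
p-value (one-sided, H₁ less) = 0.00128
At α=0.05: p < α → reject H₀

reject H₀: yes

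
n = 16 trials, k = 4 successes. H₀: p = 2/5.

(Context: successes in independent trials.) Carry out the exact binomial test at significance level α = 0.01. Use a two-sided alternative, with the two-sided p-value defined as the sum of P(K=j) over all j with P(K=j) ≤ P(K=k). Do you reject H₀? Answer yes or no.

Exact binomial: n=16, k=4, p₀=2/5=0.4000
P(X=j) = C(n,j)·p₀^j·(1−p₀)^(n−j); p = Σ P(X=j) over j with P(X=j) ≤ P(X=4)
p-value (two-sided) = 0.30884
At α=0.01: p ≥ α → fail to reject H₀

reject H₀: no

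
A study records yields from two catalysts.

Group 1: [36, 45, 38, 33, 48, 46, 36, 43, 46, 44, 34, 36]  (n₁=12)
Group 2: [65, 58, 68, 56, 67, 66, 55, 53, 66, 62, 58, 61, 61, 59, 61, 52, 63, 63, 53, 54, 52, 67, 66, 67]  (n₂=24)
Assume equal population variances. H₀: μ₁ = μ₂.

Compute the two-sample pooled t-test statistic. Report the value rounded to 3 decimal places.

x̄₁=40.417, s₁=5.401, n₁=12
x̄₂=60.542, s₂=5.413, n₂=24
s_p² = [11·5.401² + 23·5.413²]/34 = 29.2610
SE = √(s_p²·(1/12+1/24)) = 1.9125
t = (40.417−60.542)/1.9125 = -10.5229
df = 34

test statistic = -10.523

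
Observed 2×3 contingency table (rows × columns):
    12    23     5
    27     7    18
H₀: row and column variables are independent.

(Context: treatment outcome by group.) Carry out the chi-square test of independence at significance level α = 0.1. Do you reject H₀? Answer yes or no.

Row totals [40, 52], col totals [39, 30, 23], n=92
χ² = (12−16.96)²/16.96 + (23−13.04)²/13.04 + (5−10.00)²/10.00 + (27−22.04)²/22.04 + (7−16.96)²/16.96 + (18−13.00)²/13.00 = 20.4328
df = 2
p-value (upper-tail) = 0.00004
At α=0.1: p < α → reject H₀

reject H₀: yes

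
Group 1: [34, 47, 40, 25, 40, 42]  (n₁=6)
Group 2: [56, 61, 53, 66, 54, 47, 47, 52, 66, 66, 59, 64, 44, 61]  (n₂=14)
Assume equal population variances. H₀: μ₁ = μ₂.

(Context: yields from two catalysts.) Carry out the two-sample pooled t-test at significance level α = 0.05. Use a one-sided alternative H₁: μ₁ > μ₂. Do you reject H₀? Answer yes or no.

reject H₀: no

x̄₁=38.000, s₁=7.616, n₁=6
x̄₂=56.857, s₂=7.584, n₂=14
s_p² = [5·7.616² + 13·7.584²]/18 = 57.6508
SE = √(s_p²·(1/6+1/14)) = 3.7049
t = (38.000−56.857)/3.7049 = -5.0898
df = 18
p-value (one-sided, H₁ greater) = 0.99996
At α=0.05: p ≥ α → fail to reject H₀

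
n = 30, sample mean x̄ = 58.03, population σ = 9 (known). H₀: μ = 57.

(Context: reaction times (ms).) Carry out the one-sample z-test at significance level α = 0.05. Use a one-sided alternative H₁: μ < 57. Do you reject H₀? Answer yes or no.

SE = σ/√n = 9/√30 = 1.6432
z = (x̄−μ₀)/SE = (58.03−57)/1.6432 = 0.6268
p-value (one-sided, H₁ less) = 0.73462
At α=0.05: p ≥ α → fail to reject H₀

reject H₀: no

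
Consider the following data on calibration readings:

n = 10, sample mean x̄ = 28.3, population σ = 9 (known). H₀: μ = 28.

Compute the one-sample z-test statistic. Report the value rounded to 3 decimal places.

SE = σ/√n = 9/√10 = 2.8460
z = (x̄−μ₀)/SE = (28.3−28)/2.8460 = 0.1054

test statistic = 0.105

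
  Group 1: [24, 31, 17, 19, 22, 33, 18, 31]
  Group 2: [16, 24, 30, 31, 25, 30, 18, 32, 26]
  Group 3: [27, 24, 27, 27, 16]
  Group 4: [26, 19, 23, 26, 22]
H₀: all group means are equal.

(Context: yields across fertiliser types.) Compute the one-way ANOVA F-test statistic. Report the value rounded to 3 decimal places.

Group means [24.38, 25.78, 24.20, 23.20], grand mean 24.593
SSB = Σnᵢ(x̄ᵢ−x̄)² = 23.488; SSW = ΣΣ(x−x̄ᵢ)² = 679.031
MSB = 23.488/3 = 7.8293; MSW = 679.031/23 = 29.5231
F = MSB/MSW = 0.2652
df = (3, 23)

test statistic = 0.265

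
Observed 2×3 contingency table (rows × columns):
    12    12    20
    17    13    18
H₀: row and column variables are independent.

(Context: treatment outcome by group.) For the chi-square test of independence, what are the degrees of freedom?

degrees of freedom = 2

df = (r−1)(c−1) = (2−1)·(3−1) = 2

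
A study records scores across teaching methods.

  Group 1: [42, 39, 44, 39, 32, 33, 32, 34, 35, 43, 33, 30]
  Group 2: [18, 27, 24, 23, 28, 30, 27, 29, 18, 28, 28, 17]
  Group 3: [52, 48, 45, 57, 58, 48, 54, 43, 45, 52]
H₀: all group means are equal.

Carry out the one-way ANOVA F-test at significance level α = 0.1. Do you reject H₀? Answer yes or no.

reject H₀: yes

Group means [36.33, 24.75, 50.20], grand mean 36.324
SSB = Σnᵢ(x̄ᵢ−x̄)² = 3532.925; SSW = ΣΣ(x−x̄ᵢ)² = 742.517
MSB = 3532.925/2 = 1766.4623; MSW = 742.517/31 = 23.9522
F = MSB/MSW = 73.7496
df = (2, 31)
p-value (upper-tail) = 0.00000
At α=0.1: p < α → reject H₀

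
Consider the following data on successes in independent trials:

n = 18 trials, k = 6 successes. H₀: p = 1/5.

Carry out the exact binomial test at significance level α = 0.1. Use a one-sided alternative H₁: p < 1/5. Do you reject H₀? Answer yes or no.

reject H₀: no

Exact binomial: n=18, k=6, p₀=1/5=0.2000
P(X≤6) from Σ C(n,i)·p₀^i·(1−p₀)^(n−i)
p-value (one-sided, H₁ less) = 0.94873
At α=0.1: p ≥ α → fail to reject H₀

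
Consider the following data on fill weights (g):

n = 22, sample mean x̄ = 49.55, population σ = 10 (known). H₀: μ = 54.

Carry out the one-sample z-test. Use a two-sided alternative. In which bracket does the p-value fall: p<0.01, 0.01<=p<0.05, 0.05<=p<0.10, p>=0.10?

SE = σ/√n = 10/√22 = 2.1320
z = (x̄−μ₀)/SE = (49.55−54)/2.1320 = -2.0872
p-value (two-sided) = 0.03687
→ bracket: 0.01<=p<0.05

p-value bracket: 0.01<=p<0.05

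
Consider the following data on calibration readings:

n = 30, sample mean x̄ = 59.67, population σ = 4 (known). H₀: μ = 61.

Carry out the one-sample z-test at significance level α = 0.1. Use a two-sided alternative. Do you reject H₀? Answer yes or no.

SE = σ/√n = 4/√30 = 0.7303
z = (x̄−μ₀)/SE = (59.67−61)/0.7303 = -1.8212
p-value (two-sided) = 0.06858
At α=0.1: p < α → reject H₀

reject H₀: yes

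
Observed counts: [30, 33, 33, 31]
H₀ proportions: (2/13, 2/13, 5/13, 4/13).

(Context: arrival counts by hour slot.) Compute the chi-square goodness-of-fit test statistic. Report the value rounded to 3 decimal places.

test statistic = 21.686

n = 127; E_i = n·p_i = [19.54, 19.54, 48.85, 39.08]
χ² = (30−19.54)²/19.54 + (33−19.54)²/19.54 + (33−48.85)²/48.85 + (31−39.08)²/39.08 = 21.6862
df = 3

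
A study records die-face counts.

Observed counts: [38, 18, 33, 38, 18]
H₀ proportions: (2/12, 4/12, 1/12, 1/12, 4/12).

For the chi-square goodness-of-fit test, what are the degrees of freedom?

df = k − 1 = 5 − 1 = 4

degrees of freedom = 4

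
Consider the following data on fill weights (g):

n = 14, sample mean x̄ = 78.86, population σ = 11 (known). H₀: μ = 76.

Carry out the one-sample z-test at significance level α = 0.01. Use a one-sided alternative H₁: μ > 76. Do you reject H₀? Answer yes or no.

SE = σ/√n = 11/√14 = 2.9399
z = (x̄−μ₀)/SE = (78.86−76)/2.9399 = 0.9728
p-value (one-sided, H₁ greater) = 0.16532
At α=0.01: p ≥ α → fail to reject H₀

reject H₀: no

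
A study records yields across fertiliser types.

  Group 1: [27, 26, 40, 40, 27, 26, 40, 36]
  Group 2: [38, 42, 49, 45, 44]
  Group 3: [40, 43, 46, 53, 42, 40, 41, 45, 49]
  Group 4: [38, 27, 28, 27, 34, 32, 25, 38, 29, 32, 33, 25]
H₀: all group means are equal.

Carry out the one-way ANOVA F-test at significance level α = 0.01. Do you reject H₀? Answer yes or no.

reject H₀: yes

Group means [32.75, 43.60, 44.33, 30.67], grand mean 36.676
SSB = Σnᵢ(x̄ᵢ−x̄)² = 1324.075; SSW = ΣΣ(x−x̄ᵢ)² = 775.367
MSB = 1324.075/3 = 441.3582; MSW = 775.367/30 = 25.8456
F = MSB/MSW = 17.0768
df = (3, 30)
p-value (upper-tail) = 0.00000
At α=0.01: p < α → reject H₀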